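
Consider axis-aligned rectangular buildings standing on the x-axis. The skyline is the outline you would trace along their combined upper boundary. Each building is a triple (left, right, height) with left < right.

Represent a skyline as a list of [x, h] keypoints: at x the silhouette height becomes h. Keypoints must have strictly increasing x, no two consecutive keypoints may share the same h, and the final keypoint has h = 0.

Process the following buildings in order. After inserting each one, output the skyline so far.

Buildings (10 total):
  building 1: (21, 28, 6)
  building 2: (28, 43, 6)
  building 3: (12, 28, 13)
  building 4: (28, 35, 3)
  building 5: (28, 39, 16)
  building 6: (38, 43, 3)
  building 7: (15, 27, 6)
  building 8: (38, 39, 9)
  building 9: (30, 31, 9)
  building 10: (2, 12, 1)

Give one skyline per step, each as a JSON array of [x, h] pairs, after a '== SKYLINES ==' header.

== SKYLINES ==
[[21,6],[28,0]]
[[21,6],[43,0]]
[[12,13],[28,6],[43,0]]
[[12,13],[28,6],[43,0]]
[[12,13],[28,16],[39,6],[43,0]]
[[12,13],[28,16],[39,6],[43,0]]
[[12,13],[28,16],[39,6],[43,0]]
[[12,13],[28,16],[39,6],[43,0]]
[[12,13],[28,16],[39,6],[43,0]]
[[2,1],[12,13],[28,16],[39,6],[43,0]]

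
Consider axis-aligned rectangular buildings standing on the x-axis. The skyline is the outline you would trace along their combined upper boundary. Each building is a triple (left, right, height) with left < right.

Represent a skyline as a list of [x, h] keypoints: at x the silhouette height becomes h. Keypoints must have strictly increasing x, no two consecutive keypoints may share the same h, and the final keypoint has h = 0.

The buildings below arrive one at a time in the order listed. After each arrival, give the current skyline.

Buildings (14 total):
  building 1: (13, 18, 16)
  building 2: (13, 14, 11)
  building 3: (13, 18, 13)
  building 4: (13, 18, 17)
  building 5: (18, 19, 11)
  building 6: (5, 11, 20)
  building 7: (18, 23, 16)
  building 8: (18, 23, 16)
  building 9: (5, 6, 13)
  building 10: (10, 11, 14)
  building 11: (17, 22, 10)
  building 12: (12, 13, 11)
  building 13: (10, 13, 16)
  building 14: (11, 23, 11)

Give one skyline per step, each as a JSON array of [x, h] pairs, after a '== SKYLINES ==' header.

== SKYLINES ==
[[13,16],[18,0]]
[[13,16],[18,0]]
[[13,16],[18,0]]
[[13,17],[18,0]]
[[13,17],[18,11],[19,0]]
[[5,20],[11,0],[13,17],[18,11],[19,0]]
[[5,20],[11,0],[13,17],[18,16],[23,0]]
[[5,20],[11,0],[13,17],[18,16],[23,0]]
[[5,20],[11,0],[13,17],[18,16],[23,0]]
[[5,20],[11,0],[13,17],[18,16],[23,0]]
[[5,20],[11,0],[13,17],[18,16],[23,0]]
[[5,20],[11,0],[12,11],[13,17],[18,16],[23,0]]
[[5,20],[11,16],[13,17],[18,16],[23,0]]
[[5,20],[11,16],[13,17],[18,16],[23,0]]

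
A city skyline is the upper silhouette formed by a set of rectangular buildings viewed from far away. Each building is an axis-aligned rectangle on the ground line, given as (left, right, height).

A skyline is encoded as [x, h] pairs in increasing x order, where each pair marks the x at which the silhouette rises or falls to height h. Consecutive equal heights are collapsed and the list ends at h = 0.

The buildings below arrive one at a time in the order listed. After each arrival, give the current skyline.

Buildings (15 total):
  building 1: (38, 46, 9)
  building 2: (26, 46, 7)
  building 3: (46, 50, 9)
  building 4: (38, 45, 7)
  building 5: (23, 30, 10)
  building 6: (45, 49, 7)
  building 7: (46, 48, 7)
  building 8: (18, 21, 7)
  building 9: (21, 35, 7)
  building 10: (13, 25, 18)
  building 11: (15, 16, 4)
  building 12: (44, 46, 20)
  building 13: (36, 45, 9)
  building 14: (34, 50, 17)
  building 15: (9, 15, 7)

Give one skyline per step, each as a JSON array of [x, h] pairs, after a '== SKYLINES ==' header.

== SKYLINES ==
[[38,9],[46,0]]
[[26,7],[38,9],[46,0]]
[[26,7],[38,9],[50,0]]
[[26,7],[38,9],[50,0]]
[[23,10],[30,7],[38,9],[50,0]]
[[23,10],[30,7],[38,9],[50,0]]
[[23,10],[30,7],[38,9],[50,0]]
[[18,7],[21,0],[23,10],[30,7],[38,9],[50,0]]
[[18,7],[23,10],[30,7],[38,9],[50,0]]
[[13,18],[25,10],[30,7],[38,9],[50,0]]
[[13,18],[25,10],[30,7],[38,9],[50,0]]
[[13,18],[25,10],[30,7],[38,9],[44,20],[46,9],[50,0]]
[[13,18],[25,10],[30,7],[36,9],[44,20],[46,9],[50,0]]
[[13,18],[25,10],[30,7],[34,17],[44,20],[46,17],[50,0]]
[[9,7],[13,18],[25,10],[30,7],[34,17],[44,20],[46,17],[50,0]]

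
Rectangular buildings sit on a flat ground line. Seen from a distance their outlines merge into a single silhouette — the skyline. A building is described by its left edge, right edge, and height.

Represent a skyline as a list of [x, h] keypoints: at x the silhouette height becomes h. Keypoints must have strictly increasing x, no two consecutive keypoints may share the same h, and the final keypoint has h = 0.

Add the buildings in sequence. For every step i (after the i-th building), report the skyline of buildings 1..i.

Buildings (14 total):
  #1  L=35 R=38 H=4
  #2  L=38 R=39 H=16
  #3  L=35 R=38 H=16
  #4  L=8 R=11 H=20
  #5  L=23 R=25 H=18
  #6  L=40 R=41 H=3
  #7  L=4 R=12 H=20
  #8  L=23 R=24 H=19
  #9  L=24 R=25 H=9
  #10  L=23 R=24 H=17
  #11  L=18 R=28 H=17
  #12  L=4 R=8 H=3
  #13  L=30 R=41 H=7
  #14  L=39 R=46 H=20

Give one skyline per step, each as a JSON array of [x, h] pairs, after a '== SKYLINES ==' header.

== SKYLINES ==
[[35,4],[38,0]]
[[35,4],[38,16],[39,0]]
[[35,16],[39,0]]
[[8,20],[11,0],[35,16],[39,0]]
[[8,20],[11,0],[23,18],[25,0],[35,16],[39,0]]
[[8,20],[11,0],[23,18],[25,0],[35,16],[39,0],[40,3],[41,0]]
[[4,20],[12,0],[23,18],[25,0],[35,16],[39,0],[40,3],[41,0]]
[[4,20],[12,0],[23,19],[24,18],[25,0],[35,16],[39,0],[40,3],[41,0]]
[[4,20],[12,0],[23,19],[24,18],[25,0],[35,16],[39,0],[40,3],[41,0]]
[[4,20],[12,0],[23,19],[24,18],[25,0],[35,16],[39,0],[40,3],[41,0]]
[[4,20],[12,0],[18,17],[23,19],[24,18],[25,17],[28,0],[35,16],[39,0],[40,3],[41,0]]
[[4,20],[12,0],[18,17],[23,19],[24,18],[25,17],[28,0],[35,16],[39,0],[40,3],[41,0]]
[[4,20],[12,0],[18,17],[23,19],[24,18],[25,17],[28,0],[30,7],[35,16],[39,7],[41,0]]
[[4,20],[12,0],[18,17],[23,19],[24,18],[25,17],[28,0],[30,7],[35,16],[39,20],[46,0]]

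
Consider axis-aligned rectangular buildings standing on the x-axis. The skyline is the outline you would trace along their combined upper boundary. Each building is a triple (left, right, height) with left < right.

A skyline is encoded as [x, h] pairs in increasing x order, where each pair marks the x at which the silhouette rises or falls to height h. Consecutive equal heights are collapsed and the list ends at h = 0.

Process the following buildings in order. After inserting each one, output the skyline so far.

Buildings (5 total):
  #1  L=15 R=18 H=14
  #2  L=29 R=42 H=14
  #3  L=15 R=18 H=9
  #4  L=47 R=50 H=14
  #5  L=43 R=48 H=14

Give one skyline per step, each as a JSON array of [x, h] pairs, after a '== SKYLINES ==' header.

== SKYLINES ==
[[15,14],[18,0]]
[[15,14],[18,0],[29,14],[42,0]]
[[15,14],[18,0],[29,14],[42,0]]
[[15,14],[18,0],[29,14],[42,0],[47,14],[50,0]]
[[15,14],[18,0],[29,14],[42,0],[43,14],[50,0]]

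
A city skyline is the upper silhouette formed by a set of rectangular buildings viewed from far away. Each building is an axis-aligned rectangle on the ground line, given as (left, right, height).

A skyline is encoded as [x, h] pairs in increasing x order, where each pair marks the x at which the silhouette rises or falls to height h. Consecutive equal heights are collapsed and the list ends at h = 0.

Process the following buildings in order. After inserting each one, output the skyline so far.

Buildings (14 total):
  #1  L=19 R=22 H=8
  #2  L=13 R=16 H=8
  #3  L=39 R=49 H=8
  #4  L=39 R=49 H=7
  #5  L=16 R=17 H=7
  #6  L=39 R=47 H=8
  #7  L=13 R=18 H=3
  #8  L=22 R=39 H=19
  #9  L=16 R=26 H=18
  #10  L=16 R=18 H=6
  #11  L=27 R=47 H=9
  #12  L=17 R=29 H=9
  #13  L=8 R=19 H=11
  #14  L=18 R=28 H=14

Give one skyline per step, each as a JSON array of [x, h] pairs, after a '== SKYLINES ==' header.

== SKYLINES ==
[[19,8],[22,0]]
[[13,8],[16,0],[19,8],[22,0]]
[[13,8],[16,0],[19,8],[22,0],[39,8],[49,0]]
[[13,8],[16,0],[19,8],[22,0],[39,8],[49,0]]
[[13,8],[16,7],[17,0],[19,8],[22,0],[39,8],[49,0]]
[[13,8],[16,7],[17,0],[19,8],[22,0],[39,8],[49,0]]
[[13,8],[16,7],[17,3],[18,0],[19,8],[22,0],[39,8],[49,0]]
[[13,8],[16,7],[17,3],[18,0],[19,8],[22,19],[39,8],[49,0]]
[[13,8],[16,18],[22,19],[39,8],[49,0]]
[[13,8],[16,18],[22,19],[39,8],[49,0]]
[[13,8],[16,18],[22,19],[39,9],[47,8],[49,0]]
[[13,8],[16,18],[22,19],[39,9],[47,8],[49,0]]
[[8,11],[16,18],[22,19],[39,9],[47,8],[49,0]]
[[8,11],[16,18],[22,19],[39,9],[47,8],[49,0]]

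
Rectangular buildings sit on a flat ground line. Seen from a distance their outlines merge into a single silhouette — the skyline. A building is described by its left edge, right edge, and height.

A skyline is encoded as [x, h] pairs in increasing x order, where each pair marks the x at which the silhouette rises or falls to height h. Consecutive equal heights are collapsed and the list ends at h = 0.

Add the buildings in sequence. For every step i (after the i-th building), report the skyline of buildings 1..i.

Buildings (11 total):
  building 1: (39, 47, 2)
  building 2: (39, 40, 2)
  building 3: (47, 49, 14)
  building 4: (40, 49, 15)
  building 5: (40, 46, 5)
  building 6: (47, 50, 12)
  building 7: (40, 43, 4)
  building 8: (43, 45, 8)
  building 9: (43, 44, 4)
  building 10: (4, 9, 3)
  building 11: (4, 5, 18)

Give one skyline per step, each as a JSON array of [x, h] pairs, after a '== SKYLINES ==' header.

== SKYLINES ==
[[39,2],[47,0]]
[[39,2],[47,0]]
[[39,2],[47,14],[49,0]]
[[39,2],[40,15],[49,0]]
[[39,2],[40,15],[49,0]]
[[39,2],[40,15],[49,12],[50,0]]
[[39,2],[40,15],[49,12],[50,0]]
[[39,2],[40,15],[49,12],[50,0]]
[[39,2],[40,15],[49,12],[50,0]]
[[4,3],[9,0],[39,2],[40,15],[49,12],[50,0]]
[[4,18],[5,3],[9,0],[39,2],[40,15],[49,12],[50,0]]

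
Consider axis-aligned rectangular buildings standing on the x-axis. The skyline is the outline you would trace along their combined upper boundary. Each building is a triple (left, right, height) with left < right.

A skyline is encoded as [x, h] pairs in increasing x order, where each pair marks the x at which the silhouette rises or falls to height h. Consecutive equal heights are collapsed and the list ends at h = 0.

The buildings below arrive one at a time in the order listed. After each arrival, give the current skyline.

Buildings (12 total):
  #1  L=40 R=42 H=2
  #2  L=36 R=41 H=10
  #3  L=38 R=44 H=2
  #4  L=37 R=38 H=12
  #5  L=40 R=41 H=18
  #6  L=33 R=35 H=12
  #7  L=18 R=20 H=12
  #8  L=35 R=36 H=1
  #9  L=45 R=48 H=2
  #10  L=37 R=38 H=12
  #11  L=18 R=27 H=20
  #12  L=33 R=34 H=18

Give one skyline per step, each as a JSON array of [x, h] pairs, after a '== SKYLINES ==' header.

== SKYLINES ==
[[40,2],[42,0]]
[[36,10],[41,2],[42,0]]
[[36,10],[41,2],[44,0]]
[[36,10],[37,12],[38,10],[41,2],[44,0]]
[[36,10],[37,12],[38,10],[40,18],[41,2],[44,0]]
[[33,12],[35,0],[36,10],[37,12],[38,10],[40,18],[41,2],[44,0]]
[[18,12],[20,0],[33,12],[35,0],[36,10],[37,12],[38,10],[40,18],[41,2],[44,0]]
[[18,12],[20,0],[33,12],[35,1],[36,10],[37,12],[38,10],[40,18],[41,2],[44,0]]
[[18,12],[20,0],[33,12],[35,1],[36,10],[37,12],[38,10],[40,18],[41,2],[44,0],[45,2],[48,0]]
[[18,12],[20,0],[33,12],[35,1],[36,10],[37,12],[38,10],[40,18],[41,2],[44,0],[45,2],[48,0]]
[[18,20],[27,0],[33,12],[35,1],[36,10],[37,12],[38,10],[40,18],[41,2],[44,0],[45,2],[48,0]]
[[18,20],[27,0],[33,18],[34,12],[35,1],[36,10],[37,12],[38,10],[40,18],[41,2],[44,0],[45,2],[48,0]]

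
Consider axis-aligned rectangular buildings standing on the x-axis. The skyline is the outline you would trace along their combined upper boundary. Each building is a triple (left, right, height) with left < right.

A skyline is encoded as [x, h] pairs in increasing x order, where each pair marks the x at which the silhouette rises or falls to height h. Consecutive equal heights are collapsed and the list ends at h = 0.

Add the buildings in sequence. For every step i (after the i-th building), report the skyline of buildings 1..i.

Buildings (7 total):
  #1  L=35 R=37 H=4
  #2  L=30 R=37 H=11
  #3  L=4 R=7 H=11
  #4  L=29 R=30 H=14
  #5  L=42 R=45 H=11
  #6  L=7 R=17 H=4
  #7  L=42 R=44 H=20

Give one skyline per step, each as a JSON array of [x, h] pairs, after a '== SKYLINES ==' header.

== SKYLINES ==
[[35,4],[37,0]]
[[30,11],[37,0]]
[[4,11],[7,0],[30,11],[37,0]]
[[4,11],[7,0],[29,14],[30,11],[37,0]]
[[4,11],[7,0],[29,14],[30,11],[37,0],[42,11],[45,0]]
[[4,11],[7,4],[17,0],[29,14],[30,11],[37,0],[42,11],[45,0]]
[[4,11],[7,4],[17,0],[29,14],[30,11],[37,0],[42,20],[44,11],[45,0]]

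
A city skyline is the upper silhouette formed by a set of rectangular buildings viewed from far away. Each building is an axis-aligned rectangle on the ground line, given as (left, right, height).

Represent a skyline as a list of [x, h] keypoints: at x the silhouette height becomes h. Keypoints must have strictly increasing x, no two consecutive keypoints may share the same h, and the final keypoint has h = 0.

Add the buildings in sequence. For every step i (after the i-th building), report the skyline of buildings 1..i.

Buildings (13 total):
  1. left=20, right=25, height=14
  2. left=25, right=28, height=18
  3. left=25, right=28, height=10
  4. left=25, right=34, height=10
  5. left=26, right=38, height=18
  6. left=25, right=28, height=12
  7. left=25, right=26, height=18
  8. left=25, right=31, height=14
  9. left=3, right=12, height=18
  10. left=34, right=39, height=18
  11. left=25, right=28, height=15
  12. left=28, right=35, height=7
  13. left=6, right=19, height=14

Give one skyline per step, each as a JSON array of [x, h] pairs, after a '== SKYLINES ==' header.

== SKYLINES ==
[[20,14],[25,0]]
[[20,14],[25,18],[28,0]]
[[20,14],[25,18],[28,0]]
[[20,14],[25,18],[28,10],[34,0]]
[[20,14],[25,18],[38,0]]
[[20,14],[25,18],[38,0]]
[[20,14],[25,18],[38,0]]
[[20,14],[25,18],[38,0]]
[[3,18],[12,0],[20,14],[25,18],[38,0]]
[[3,18],[12,0],[20,14],[25,18],[39,0]]
[[3,18],[12,0],[20,14],[25,18],[39,0]]
[[3,18],[12,0],[20,14],[25,18],[39,0]]
[[3,18],[12,14],[19,0],[20,14],[25,18],[39,0]]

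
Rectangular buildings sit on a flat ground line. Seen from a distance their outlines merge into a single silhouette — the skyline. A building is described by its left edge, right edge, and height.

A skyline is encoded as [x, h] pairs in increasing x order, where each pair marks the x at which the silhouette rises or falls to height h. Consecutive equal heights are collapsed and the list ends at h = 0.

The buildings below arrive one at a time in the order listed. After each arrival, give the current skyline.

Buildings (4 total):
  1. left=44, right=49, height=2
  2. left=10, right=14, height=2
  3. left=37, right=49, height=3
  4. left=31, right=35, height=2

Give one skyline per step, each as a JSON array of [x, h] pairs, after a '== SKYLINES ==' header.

== SKYLINES ==
[[44,2],[49,0]]
[[10,2],[14,0],[44,2],[49,0]]
[[10,2],[14,0],[37,3],[49,0]]
[[10,2],[14,0],[31,2],[35,0],[37,3],[49,0]]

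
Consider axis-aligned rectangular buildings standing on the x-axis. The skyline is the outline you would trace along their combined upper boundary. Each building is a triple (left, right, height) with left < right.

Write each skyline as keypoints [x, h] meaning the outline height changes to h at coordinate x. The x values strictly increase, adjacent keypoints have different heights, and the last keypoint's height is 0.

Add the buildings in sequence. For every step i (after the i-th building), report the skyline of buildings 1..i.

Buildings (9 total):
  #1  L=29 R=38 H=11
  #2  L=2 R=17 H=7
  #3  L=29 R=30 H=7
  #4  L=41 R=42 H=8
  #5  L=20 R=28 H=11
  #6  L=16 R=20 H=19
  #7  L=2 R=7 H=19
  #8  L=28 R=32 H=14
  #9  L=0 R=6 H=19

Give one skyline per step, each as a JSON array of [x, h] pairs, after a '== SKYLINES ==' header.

== SKYLINES ==
[[29,11],[38,0]]
[[2,7],[17,0],[29,11],[38,0]]
[[2,7],[17,0],[29,11],[38,0]]
[[2,7],[17,0],[29,11],[38,0],[41,8],[42,0]]
[[2,7],[17,0],[20,11],[28,0],[29,11],[38,0],[41,8],[42,0]]
[[2,7],[16,19],[20,11],[28,0],[29,11],[38,0],[41,8],[42,0]]
[[2,19],[7,7],[16,19],[20,11],[28,0],[29,11],[38,0],[41,8],[42,0]]
[[2,19],[7,7],[16,19],[20,11],[28,14],[32,11],[38,0],[41,8],[42,0]]
[[0,19],[7,7],[16,19],[20,11],[28,14],[32,11],[38,0],[41,8],[42,0]]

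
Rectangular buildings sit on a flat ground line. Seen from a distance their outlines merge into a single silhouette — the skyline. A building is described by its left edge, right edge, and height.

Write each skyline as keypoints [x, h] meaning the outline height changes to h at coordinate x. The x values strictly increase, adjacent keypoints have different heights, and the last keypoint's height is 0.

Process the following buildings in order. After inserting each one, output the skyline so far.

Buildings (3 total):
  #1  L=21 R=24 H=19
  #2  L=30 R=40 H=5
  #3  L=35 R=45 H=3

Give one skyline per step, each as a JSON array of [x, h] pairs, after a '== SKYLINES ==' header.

== SKYLINES ==
[[21,19],[24,0]]
[[21,19],[24,0],[30,5],[40,0]]
[[21,19],[24,0],[30,5],[40,3],[45,0]]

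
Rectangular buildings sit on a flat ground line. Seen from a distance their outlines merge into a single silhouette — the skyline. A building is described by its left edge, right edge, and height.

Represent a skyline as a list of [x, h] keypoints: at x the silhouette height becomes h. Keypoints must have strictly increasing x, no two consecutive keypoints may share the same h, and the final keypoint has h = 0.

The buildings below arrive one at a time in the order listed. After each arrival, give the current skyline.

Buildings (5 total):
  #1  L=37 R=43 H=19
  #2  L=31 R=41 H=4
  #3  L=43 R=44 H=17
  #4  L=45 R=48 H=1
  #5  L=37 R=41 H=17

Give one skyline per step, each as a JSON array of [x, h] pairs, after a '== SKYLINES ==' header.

== SKYLINES ==
[[37,19],[43,0]]
[[31,4],[37,19],[43,0]]
[[31,4],[37,19],[43,17],[44,0]]
[[31,4],[37,19],[43,17],[44,0],[45,1],[48,0]]
[[31,4],[37,19],[43,17],[44,0],[45,1],[48,0]]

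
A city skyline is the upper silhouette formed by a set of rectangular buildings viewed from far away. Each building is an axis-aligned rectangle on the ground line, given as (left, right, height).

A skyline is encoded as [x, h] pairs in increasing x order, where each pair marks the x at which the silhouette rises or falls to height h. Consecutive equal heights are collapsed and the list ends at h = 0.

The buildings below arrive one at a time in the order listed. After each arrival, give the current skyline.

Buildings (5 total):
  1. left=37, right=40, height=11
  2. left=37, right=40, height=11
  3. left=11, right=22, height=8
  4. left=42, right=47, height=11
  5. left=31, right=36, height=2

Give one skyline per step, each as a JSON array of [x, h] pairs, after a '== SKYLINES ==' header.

== SKYLINES ==
[[37,11],[40,0]]
[[37,11],[40,0]]
[[11,8],[22,0],[37,11],[40,0]]
[[11,8],[22,0],[37,11],[40,0],[42,11],[47,0]]
[[11,8],[22,0],[31,2],[36,0],[37,11],[40,0],[42,11],[47,0]]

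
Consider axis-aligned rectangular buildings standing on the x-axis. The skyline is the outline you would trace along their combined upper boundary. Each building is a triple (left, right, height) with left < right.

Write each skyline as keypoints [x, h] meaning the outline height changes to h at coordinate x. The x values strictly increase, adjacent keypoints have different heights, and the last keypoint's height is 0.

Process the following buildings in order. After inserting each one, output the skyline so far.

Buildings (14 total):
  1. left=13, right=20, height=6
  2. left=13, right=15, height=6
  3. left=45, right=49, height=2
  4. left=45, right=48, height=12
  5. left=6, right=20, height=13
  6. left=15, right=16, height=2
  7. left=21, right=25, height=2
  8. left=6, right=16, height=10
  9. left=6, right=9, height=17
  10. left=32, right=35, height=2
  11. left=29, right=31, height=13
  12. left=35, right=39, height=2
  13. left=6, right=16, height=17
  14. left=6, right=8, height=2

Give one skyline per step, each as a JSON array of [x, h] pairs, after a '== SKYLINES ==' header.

== SKYLINES ==
[[13,6],[20,0]]
[[13,6],[20,0]]
[[13,6],[20,0],[45,2],[49,0]]
[[13,6],[20,0],[45,12],[48,2],[49,0]]
[[6,13],[20,0],[45,12],[48,2],[49,0]]
[[6,13],[20,0],[45,12],[48,2],[49,0]]
[[6,13],[20,0],[21,2],[25,0],[45,12],[48,2],[49,0]]
[[6,13],[20,0],[21,2],[25,0],[45,12],[48,2],[49,0]]
[[6,17],[9,13],[20,0],[21,2],[25,0],[45,12],[48,2],[49,0]]
[[6,17],[9,13],[20,0],[21,2],[25,0],[32,2],[35,0],[45,12],[48,2],[49,0]]
[[6,17],[9,13],[20,0],[21,2],[25,0],[29,13],[31,0],[32,2],[35,0],[45,12],[48,2],[49,0]]
[[6,17],[9,13],[20,0],[21,2],[25,0],[29,13],[31,0],[32,2],[39,0],[45,12],[48,2],[49,0]]
[[6,17],[16,13],[20,0],[21,2],[25,0],[29,13],[31,0],[32,2],[39,0],[45,12],[48,2],[49,0]]
[[6,17],[16,13],[20,0],[21,2],[25,0],[29,13],[31,0],[32,2],[39,0],[45,12],[48,2],[49,0]]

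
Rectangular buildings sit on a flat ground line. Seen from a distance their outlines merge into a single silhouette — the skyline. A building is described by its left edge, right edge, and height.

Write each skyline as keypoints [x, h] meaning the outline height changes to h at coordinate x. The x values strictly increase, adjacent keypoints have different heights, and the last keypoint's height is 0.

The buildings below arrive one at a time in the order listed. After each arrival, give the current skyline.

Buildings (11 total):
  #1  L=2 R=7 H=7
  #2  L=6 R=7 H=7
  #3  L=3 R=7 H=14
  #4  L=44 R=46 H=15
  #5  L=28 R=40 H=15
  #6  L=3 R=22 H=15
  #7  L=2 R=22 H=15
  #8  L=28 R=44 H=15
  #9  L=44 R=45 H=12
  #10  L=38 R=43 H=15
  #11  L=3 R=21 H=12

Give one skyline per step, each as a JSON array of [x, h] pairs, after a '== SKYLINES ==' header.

== SKYLINES ==
[[2,7],[7,0]]
[[2,7],[7,0]]
[[2,7],[3,14],[7,0]]
[[2,7],[3,14],[7,0],[44,15],[46,0]]
[[2,7],[3,14],[7,0],[28,15],[40,0],[44,15],[46,0]]
[[2,7],[3,15],[22,0],[28,15],[40,0],[44,15],[46,0]]
[[2,15],[22,0],[28,15],[40,0],[44,15],[46,0]]
[[2,15],[22,0],[28,15],[46,0]]
[[2,15],[22,0],[28,15],[46,0]]
[[2,15],[22,0],[28,15],[46,0]]
[[2,15],[22,0],[28,15],[46,0]]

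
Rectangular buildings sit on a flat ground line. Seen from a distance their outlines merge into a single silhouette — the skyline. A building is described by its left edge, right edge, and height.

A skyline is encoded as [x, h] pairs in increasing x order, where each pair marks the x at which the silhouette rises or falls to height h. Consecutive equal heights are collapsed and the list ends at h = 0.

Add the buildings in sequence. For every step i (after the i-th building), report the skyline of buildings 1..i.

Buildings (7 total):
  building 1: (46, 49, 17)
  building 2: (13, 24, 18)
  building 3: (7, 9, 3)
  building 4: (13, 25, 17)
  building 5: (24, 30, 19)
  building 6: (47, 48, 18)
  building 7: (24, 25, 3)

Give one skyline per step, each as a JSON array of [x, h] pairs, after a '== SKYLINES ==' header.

== SKYLINES ==
[[46,17],[49,0]]
[[13,18],[24,0],[46,17],[49,0]]
[[7,3],[9,0],[13,18],[24,0],[46,17],[49,0]]
[[7,3],[9,0],[13,18],[24,17],[25,0],[46,17],[49,0]]
[[7,3],[9,0],[13,18],[24,19],[30,0],[46,17],[49,0]]
[[7,3],[9,0],[13,18],[24,19],[30,0],[46,17],[47,18],[48,17],[49,0]]
[[7,3],[9,0],[13,18],[24,19],[30,0],[46,17],[47,18],[48,17],[49,0]]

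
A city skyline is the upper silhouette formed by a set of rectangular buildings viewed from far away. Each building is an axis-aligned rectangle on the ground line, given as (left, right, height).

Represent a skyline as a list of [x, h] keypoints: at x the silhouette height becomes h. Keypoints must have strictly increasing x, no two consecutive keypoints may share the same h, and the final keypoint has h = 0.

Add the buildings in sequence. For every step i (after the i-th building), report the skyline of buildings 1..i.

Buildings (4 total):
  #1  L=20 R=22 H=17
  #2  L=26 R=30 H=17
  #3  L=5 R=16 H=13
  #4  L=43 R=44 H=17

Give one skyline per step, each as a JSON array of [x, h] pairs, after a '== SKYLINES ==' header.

== SKYLINES ==
[[20,17],[22,0]]
[[20,17],[22,0],[26,17],[30,0]]
[[5,13],[16,0],[20,17],[22,0],[26,17],[30,0]]
[[5,13],[16,0],[20,17],[22,0],[26,17],[30,0],[43,17],[44,0]]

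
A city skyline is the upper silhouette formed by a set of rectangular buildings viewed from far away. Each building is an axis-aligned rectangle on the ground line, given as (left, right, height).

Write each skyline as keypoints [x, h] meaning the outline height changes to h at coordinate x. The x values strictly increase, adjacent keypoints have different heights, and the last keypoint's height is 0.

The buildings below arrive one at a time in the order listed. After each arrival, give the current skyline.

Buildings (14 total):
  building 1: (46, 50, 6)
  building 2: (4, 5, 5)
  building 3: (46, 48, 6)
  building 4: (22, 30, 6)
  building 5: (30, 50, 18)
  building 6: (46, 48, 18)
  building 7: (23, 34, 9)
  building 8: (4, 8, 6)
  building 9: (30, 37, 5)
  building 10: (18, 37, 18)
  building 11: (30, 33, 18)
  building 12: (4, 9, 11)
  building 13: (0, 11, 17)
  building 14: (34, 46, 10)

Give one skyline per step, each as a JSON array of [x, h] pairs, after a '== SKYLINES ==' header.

== SKYLINES ==
[[46,6],[50,0]]
[[4,5],[5,0],[46,6],[50,0]]
[[4,5],[5,0],[46,6],[50,0]]
[[4,5],[5,0],[22,6],[30,0],[46,6],[50,0]]
[[4,5],[5,0],[22,6],[30,18],[50,0]]
[[4,5],[5,0],[22,6],[30,18],[50,0]]
[[4,5],[5,0],[22,6],[23,9],[30,18],[50,0]]
[[4,6],[8,0],[22,6],[23,9],[30,18],[50,0]]
[[4,6],[8,0],[22,6],[23,9],[30,18],[50,0]]
[[4,6],[8,0],[18,18],[50,0]]
[[4,6],[8,0],[18,18],[50,0]]
[[4,11],[9,0],[18,18],[50,0]]
[[0,17],[11,0],[18,18],[50,0]]
[[0,17],[11,0],[18,18],[50,0]]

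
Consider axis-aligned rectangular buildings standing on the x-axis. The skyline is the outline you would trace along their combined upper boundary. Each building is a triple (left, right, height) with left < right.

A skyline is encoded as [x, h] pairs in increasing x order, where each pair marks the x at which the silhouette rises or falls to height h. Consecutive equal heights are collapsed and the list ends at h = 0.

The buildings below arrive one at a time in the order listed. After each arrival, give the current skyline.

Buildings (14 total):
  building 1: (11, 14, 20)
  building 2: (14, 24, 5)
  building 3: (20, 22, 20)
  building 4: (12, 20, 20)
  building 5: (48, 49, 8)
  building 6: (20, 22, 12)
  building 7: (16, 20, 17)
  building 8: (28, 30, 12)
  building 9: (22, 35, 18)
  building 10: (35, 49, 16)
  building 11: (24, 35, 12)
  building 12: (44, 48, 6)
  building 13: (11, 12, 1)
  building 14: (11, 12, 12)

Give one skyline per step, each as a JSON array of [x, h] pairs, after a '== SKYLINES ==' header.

== SKYLINES ==
[[11,20],[14,0]]
[[11,20],[14,5],[24,0]]
[[11,20],[14,5],[20,20],[22,5],[24,0]]
[[11,20],[22,5],[24,0]]
[[11,20],[22,5],[24,0],[48,8],[49,0]]
[[11,20],[22,5],[24,0],[48,8],[49,0]]
[[11,20],[22,5],[24,0],[48,8],[49,0]]
[[11,20],[22,5],[24,0],[28,12],[30,0],[48,8],[49,0]]
[[11,20],[22,18],[35,0],[48,8],[49,0]]
[[11,20],[22,18],[35,16],[49,0]]
[[11,20],[22,18],[35,16],[49,0]]
[[11,20],[22,18],[35,16],[49,0]]
[[11,20],[22,18],[35,16],[49,0]]
[[11,20],[22,18],[35,16],[49,0]]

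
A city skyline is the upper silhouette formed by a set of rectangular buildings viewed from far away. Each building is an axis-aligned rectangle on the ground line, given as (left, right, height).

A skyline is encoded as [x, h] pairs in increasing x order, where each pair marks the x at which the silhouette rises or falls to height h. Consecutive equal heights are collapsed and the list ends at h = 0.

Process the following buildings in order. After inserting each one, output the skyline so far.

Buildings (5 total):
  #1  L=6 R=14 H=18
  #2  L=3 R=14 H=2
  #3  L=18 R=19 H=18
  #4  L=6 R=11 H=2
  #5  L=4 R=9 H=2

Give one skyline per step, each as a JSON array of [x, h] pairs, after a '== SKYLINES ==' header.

== SKYLINES ==
[[6,18],[14,0]]
[[3,2],[6,18],[14,0]]
[[3,2],[6,18],[14,0],[18,18],[19,0]]
[[3,2],[6,18],[14,0],[18,18],[19,0]]
[[3,2],[6,18],[14,0],[18,18],[19,0]]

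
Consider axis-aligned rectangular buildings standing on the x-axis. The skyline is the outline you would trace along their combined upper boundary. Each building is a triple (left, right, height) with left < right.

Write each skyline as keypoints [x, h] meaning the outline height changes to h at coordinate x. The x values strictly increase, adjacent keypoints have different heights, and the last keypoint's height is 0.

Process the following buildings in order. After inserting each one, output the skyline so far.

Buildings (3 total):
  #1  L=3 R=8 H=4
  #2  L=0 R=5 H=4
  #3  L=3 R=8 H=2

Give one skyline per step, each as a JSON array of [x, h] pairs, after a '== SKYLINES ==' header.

== SKYLINES ==
[[3,4],[8,0]]
[[0,4],[8,0]]
[[0,4],[8,0]]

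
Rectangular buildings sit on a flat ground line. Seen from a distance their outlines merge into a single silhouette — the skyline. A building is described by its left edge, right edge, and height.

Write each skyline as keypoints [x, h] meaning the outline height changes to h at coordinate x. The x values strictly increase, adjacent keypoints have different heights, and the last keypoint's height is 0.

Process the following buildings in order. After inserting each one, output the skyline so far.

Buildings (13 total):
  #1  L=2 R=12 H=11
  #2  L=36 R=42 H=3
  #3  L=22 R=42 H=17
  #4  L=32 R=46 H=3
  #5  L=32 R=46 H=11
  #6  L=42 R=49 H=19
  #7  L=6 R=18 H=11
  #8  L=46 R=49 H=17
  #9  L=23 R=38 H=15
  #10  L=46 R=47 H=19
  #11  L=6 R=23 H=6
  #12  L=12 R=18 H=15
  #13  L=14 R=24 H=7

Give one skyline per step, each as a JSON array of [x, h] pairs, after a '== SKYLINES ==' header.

== SKYLINES ==
[[2,11],[12,0]]
[[2,11],[12,0],[36,3],[42,0]]
[[2,11],[12,0],[22,17],[42,0]]
[[2,11],[12,0],[22,17],[42,3],[46,0]]
[[2,11],[12,0],[22,17],[42,11],[46,0]]
[[2,11],[12,0],[22,17],[42,19],[49,0]]
[[2,11],[18,0],[22,17],[42,19],[49,0]]
[[2,11],[18,0],[22,17],[42,19],[49,0]]
[[2,11],[18,0],[22,17],[42,19],[49,0]]
[[2,11],[18,0],[22,17],[42,19],[49,0]]
[[2,11],[18,6],[22,17],[42,19],[49,0]]
[[2,11],[12,15],[18,6],[22,17],[42,19],[49,0]]
[[2,11],[12,15],[18,7],[22,17],[42,19],[49,0]]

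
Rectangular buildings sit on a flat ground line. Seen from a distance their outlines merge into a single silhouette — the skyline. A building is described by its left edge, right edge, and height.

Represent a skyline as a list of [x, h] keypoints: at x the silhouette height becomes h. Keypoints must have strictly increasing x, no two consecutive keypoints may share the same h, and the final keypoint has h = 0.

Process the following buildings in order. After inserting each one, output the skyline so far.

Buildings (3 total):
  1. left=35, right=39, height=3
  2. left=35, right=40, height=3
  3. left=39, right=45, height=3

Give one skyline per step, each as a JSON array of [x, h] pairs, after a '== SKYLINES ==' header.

== SKYLINES ==
[[35,3],[39,0]]
[[35,3],[40,0]]
[[35,3],[45,0]]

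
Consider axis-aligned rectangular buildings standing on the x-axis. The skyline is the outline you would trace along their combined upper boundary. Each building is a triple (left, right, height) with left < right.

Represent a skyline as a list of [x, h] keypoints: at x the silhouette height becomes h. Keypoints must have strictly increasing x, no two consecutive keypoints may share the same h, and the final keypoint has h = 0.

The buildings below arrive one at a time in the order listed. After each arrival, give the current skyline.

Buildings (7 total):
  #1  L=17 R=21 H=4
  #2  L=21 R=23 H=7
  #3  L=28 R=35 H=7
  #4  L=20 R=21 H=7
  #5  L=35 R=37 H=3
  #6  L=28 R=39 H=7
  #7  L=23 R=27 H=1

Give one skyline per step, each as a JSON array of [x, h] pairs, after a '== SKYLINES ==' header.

== SKYLINES ==
[[17,4],[21,0]]
[[17,4],[21,7],[23,0]]
[[17,4],[21,7],[23,0],[28,7],[35,0]]
[[17,4],[20,7],[23,0],[28,7],[35,0]]
[[17,4],[20,7],[23,0],[28,7],[35,3],[37,0]]
[[17,4],[20,7],[23,0],[28,7],[39,0]]
[[17,4],[20,7],[23,1],[27,0],[28,7],[39,0]]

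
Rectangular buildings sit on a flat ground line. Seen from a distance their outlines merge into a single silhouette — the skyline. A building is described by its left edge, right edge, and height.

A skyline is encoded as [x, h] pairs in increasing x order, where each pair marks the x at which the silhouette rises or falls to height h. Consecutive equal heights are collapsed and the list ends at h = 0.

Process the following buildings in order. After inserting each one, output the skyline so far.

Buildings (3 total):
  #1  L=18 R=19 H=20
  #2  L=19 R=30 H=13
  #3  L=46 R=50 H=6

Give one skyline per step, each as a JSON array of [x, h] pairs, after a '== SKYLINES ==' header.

== SKYLINES ==
[[18,20],[19,0]]
[[18,20],[19,13],[30,0]]
[[18,20],[19,13],[30,0],[46,6],[50,0]]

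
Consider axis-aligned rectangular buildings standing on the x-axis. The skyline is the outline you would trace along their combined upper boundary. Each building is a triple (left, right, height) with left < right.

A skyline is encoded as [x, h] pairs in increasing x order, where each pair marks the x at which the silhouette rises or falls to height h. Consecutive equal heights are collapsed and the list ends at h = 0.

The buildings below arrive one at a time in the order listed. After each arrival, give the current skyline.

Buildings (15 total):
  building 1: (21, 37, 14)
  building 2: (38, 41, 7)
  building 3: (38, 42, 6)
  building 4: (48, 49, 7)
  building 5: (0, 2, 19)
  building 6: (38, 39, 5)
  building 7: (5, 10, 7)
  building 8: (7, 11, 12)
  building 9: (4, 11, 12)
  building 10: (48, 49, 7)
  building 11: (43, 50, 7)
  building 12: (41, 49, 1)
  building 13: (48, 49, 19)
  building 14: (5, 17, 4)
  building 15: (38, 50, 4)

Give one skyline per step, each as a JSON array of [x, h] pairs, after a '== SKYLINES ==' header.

== SKYLINES ==
[[21,14],[37,0]]
[[21,14],[37,0],[38,7],[41,0]]
[[21,14],[37,0],[38,7],[41,6],[42,0]]
[[21,14],[37,0],[38,7],[41,6],[42,0],[48,7],[49,0]]
[[0,19],[2,0],[21,14],[37,0],[38,7],[41,6],[42,0],[48,7],[49,0]]
[[0,19],[2,0],[21,14],[37,0],[38,7],[41,6],[42,0],[48,7],[49,0]]
[[0,19],[2,0],[5,7],[10,0],[21,14],[37,0],[38,7],[41,6],[42,0],[48,7],[49,0]]
[[0,19],[2,0],[5,7],[7,12],[11,0],[21,14],[37,0],[38,7],[41,6],[42,0],[48,7],[49,0]]
[[0,19],[2,0],[4,12],[11,0],[21,14],[37,0],[38,7],[41,6],[42,0],[48,7],[49,0]]
[[0,19],[2,0],[4,12],[11,0],[21,14],[37,0],[38,7],[41,6],[42,0],[48,7],[49,0]]
[[0,19],[2,0],[4,12],[11,0],[21,14],[37,0],[38,7],[41,6],[42,0],[43,7],[50,0]]
[[0,19],[2,0],[4,12],[11,0],[21,14],[37,0],[38,7],[41,6],[42,1],[43,7],[50,0]]
[[0,19],[2,0],[4,12],[11,0],[21,14],[37,0],[38,7],[41,6],[42,1],[43,7],[48,19],[49,7],[50,0]]
[[0,19],[2,0],[4,12],[11,4],[17,0],[21,14],[37,0],[38,7],[41,6],[42,1],[43,7],[48,19],[49,7],[50,0]]
[[0,19],[2,0],[4,12],[11,4],[17,0],[21,14],[37,0],[38,7],[41,6],[42,4],[43,7],[48,19],[49,7],[50,0]]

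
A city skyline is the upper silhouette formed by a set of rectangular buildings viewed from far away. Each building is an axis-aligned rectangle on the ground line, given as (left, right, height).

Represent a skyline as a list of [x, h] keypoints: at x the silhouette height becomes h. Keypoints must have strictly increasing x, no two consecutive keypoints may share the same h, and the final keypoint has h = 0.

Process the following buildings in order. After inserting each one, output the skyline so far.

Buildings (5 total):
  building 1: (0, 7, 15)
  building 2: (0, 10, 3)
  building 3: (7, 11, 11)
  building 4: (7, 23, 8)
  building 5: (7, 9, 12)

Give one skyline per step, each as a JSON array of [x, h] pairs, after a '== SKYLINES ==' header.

== SKYLINES ==
[[0,15],[7,0]]
[[0,15],[7,3],[10,0]]
[[0,15],[7,11],[11,0]]
[[0,15],[7,11],[11,8],[23,0]]
[[0,15],[7,12],[9,11],[11,8],[23,0]]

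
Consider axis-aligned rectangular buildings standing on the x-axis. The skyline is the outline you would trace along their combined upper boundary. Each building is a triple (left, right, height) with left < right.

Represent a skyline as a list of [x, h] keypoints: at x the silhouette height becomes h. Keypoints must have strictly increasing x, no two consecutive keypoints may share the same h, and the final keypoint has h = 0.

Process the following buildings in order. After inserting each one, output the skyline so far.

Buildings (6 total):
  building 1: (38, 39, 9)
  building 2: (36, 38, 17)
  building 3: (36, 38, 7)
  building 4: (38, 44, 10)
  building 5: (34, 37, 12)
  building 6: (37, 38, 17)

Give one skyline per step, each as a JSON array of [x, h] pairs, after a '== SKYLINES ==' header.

== SKYLINES ==
[[38,9],[39,0]]
[[36,17],[38,9],[39,0]]
[[36,17],[38,9],[39,0]]
[[36,17],[38,10],[44,0]]
[[34,12],[36,17],[38,10],[44,0]]
[[34,12],[36,17],[38,10],[44,0]]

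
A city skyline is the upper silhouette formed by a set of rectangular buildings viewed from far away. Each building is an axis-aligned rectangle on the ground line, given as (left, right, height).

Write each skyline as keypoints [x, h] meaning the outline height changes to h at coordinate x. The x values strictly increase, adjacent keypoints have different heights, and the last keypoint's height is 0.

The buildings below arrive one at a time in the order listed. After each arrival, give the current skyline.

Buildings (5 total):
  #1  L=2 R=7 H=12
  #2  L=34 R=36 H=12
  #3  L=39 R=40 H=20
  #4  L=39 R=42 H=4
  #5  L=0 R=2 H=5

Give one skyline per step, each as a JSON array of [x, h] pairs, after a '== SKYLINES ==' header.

== SKYLINES ==
[[2,12],[7,0]]
[[2,12],[7,0],[34,12],[36,0]]
[[2,12],[7,0],[34,12],[36,0],[39,20],[40,0]]
[[2,12],[7,0],[34,12],[36,0],[39,20],[40,4],[42,0]]
[[0,5],[2,12],[7,0],[34,12],[36,0],[39,20],[40,4],[42,0]]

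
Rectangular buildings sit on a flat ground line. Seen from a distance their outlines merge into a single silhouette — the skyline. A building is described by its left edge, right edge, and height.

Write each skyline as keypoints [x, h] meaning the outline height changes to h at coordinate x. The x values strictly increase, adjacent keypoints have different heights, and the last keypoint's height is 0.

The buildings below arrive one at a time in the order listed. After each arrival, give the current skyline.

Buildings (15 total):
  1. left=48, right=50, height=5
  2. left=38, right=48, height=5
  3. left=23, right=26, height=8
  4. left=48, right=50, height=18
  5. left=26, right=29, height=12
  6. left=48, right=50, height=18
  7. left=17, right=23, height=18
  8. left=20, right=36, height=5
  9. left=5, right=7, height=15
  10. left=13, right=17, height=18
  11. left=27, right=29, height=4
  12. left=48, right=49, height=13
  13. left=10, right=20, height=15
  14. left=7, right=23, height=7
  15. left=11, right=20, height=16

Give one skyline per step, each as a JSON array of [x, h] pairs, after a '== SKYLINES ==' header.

== SKYLINES ==
[[48,5],[50,0]]
[[38,5],[50,0]]
[[23,8],[26,0],[38,5],[50,0]]
[[23,8],[26,0],[38,5],[48,18],[50,0]]
[[23,8],[26,12],[29,0],[38,5],[48,18],[50,0]]
[[23,8],[26,12],[29,0],[38,5],[48,18],[50,0]]
[[17,18],[23,8],[26,12],[29,0],[38,5],[48,18],[50,0]]
[[17,18],[23,8],[26,12],[29,5],[36,0],[38,5],[48,18],[50,0]]
[[5,15],[7,0],[17,18],[23,8],[26,12],[29,5],[36,0],[38,5],[48,18],[50,0]]
[[5,15],[7,0],[13,18],[23,8],[26,12],[29,5],[36,0],[38,5],[48,18],[50,0]]
[[5,15],[7,0],[13,18],[23,8],[26,12],[29,5],[36,0],[38,5],[48,18],[50,0]]
[[5,15],[7,0],[13,18],[23,8],[26,12],[29,5],[36,0],[38,5],[48,18],[50,0]]
[[5,15],[7,0],[10,15],[13,18],[23,8],[26,12],[29,5],[36,0],[38,5],[48,18],[50,0]]
[[5,15],[7,7],[10,15],[13,18],[23,8],[26,12],[29,5],[36,0],[38,5],[48,18],[50,0]]
[[5,15],[7,7],[10,15],[11,16],[13,18],[23,8],[26,12],[29,5],[36,0],[38,5],[48,18],[50,0]]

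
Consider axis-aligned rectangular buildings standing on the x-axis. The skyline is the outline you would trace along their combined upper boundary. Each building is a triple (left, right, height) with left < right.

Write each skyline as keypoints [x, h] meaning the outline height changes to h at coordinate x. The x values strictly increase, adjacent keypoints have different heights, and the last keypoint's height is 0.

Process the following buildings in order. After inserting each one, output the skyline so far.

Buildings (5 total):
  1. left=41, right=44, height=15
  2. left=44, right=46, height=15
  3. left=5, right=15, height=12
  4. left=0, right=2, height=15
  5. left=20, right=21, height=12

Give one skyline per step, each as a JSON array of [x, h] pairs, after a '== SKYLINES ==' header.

== SKYLINES ==
[[41,15],[44,0]]
[[41,15],[46,0]]
[[5,12],[15,0],[41,15],[46,0]]
[[0,15],[2,0],[5,12],[15,0],[41,15],[46,0]]
[[0,15],[2,0],[5,12],[15,0],[20,12],[21,0],[41,15],[46,0]]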